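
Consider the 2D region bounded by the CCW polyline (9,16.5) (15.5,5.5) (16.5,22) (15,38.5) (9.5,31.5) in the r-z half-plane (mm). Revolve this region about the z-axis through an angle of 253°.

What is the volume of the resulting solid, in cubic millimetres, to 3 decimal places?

Profile (r,z), 5 vertices: (9,16.5) (15.5,5.5) (16.5,22) (15,38.5) (9.5,31.5)
edge 0: (9,16.5)→(15.5,5.5)  cross = 9·5.5 − 15.5·16.5 = -206.2500; (r_i+r_j)·cross = 24.5·-206.2500 = -5053.1250
edge 1: (15.5,5.5)→(16.5,22)  cross = 15.5·22 − 16.5·5.5 = 250.2500; (r_i+r_j)·cross = 32·250.2500 = 8008.0000
edge 2: (16.5,22)→(15,38.5)  cross = 16.5·38.5 − 15·22 = 305.2500; (r_i+r_j)·cross = 31.5·305.2500 = 9615.3750
edge 3: (15,38.5)→(9.5,31.5)  cross = 15·31.5 − 9.5·38.5 = 106.7500; (r_i+r_j)·cross = 24.5·106.7500 = 2615.3750
edge 4: (9.5,31.5)→(9,16.5)  cross = 9.5·16.5 − 9·31.5 = -126.7500; (r_i+r_j)·cross = 18.5·-126.7500 = -2344.8750
Σcross = 329.2500 → A = |Σcross|/2 = 164.6250 mm²
Σ(r_i+r_j)·cross = 12840.7500 → first moment M = |Σ|/6 = 2140.1250
R_c = M/A = 2140.1250/164.6250 = 13.0000 mm
θ = 253° = 4.415683 rad
V = θ·R_c·A = 4.415683·13.0000·164.6250 = 9450.114 mm³

Volume = 9450.114 mm³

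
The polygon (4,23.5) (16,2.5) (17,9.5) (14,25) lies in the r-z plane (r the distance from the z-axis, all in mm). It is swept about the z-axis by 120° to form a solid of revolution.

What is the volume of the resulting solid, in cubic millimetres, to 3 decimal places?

Volume = 3304.781 mm³

Profile (r,z), 4 vertices: (4,23.5) (16,2.5) (17,9.5) (14,25)
edge 0: (4,23.5)→(16,2.5)  cross = 4·2.5 − 16·23.5 = -366.0000; (r_i+r_j)·cross = 20·-366.0000 = -7320.0000
edge 1: (16,2.5)→(17,9.5)  cross = 16·9.5 − 17·2.5 = 109.5000; (r_i+r_j)·cross = 33·109.5000 = 3613.5000
edge 2: (17,9.5)→(14,25)  cross = 17·25 − 14·9.5 = 292.0000; (r_i+r_j)·cross = 31·292.0000 = 9052.0000
edge 3: (14,25)→(4,23.5)  cross = 14·23.5 − 4·25 = 229.0000; (r_i+r_j)·cross = 18·229.0000 = 4122.0000
Σcross = 264.5000 → A = |Σcross|/2 = 132.2500 mm²
Σ(r_i+r_j)·cross = 9467.5000 → first moment M = |Σ|/6 = 1577.9167
R_c = M/A = 1577.9167/132.2500 = 11.9313 mm
θ = 120° = 2.094395 rad
V = θ·R_c·A = 2.094395·11.9313·132.2500 = 3304.781 mm³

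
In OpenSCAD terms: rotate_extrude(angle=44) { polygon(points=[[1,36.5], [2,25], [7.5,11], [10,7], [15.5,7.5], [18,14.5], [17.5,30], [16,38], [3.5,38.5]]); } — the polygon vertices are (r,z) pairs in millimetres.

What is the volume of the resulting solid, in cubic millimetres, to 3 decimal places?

Profile (r,z), 9 vertices: (1,36.5) (2,25) (7.5,11) (10,7) (15.5,7.5) (18,14.5) (17.5,30) (16,38) (3.5,38.5)
edge 0: (1,36.5)→(2,25)  cross = 1·25 − 2·36.5 = -48.0000; (r_i+r_j)·cross = 3·-48.0000 = -144.0000
edge 1: (2,25)→(7.5,11)  cross = 2·11 − 7.5·25 = -165.5000; (r_i+r_j)·cross = 9.5·-165.5000 = -1572.2500
edge 2: (7.5,11)→(10,7)  cross = 7.5·7 − 10·11 = -57.5000; (r_i+r_j)·cross = 17.5·-57.5000 = -1006.2500
edge 3: (10,7)→(15.5,7.5)  cross = 10·7.5 − 15.5·7 = -33.5000; (r_i+r_j)·cross = 25.5·-33.5000 = -854.2500
edge 4: (15.5,7.5)→(18,14.5)  cross = 15.5·14.5 − 18·7.5 = 89.7500; (r_i+r_j)·cross = 33.5·89.7500 = 3006.6250
edge 5: (18,14.5)→(17.5,30)  cross = 18·30 − 17.5·14.5 = 286.2500; (r_i+r_j)·cross = 35.5·286.2500 = 10161.8750
edge 6: (17.5,30)→(16,38)  cross = 17.5·38 − 16·30 = 185.0000; (r_i+r_j)·cross = 33.5·185.0000 = 6197.5000
edge 7: (16,38)→(3.5,38.5)  cross = 16·38.5 − 3.5·38 = 483.0000; (r_i+r_j)·cross = 19.5·483.0000 = 9418.5000
edge 8: (3.5,38.5)→(1,36.5)  cross = 3.5·36.5 − 1·38.5 = 89.2500; (r_i+r_j)·cross = 4.5·89.2500 = 401.6250
Σcross = 828.7500 → A = |Σcross|/2 = 414.3750 mm²
Σ(r_i+r_j)·cross = 25609.3750 → first moment M = |Σ|/6 = 4268.2292
R_c = M/A = 4268.2292/414.3750 = 10.3004 mm
θ = 44° = 0.767945 rad
V = θ·R_c·A = 0.767945·10.3004·414.3750 = 3277.765 mm³

Volume = 3277.765 mm³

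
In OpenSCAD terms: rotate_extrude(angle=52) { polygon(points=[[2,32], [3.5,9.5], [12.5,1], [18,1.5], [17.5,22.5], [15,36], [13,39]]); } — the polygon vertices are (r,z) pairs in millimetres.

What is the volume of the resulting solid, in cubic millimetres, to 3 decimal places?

Profile (r,z), 7 vertices: (2,32) (3.5,9.5) (12.5,1) (18,1.5) (17.5,22.5) (15,36) (13,39)
edge 0: (2,32)→(3.5,9.5)  cross = 2·9.5 − 3.5·32 = -93.0000; (r_i+r_j)·cross = 5.5·-93.0000 = -511.5000
edge 1: (3.5,9.5)→(12.5,1)  cross = 3.5·1 − 12.5·9.5 = -115.2500; (r_i+r_j)·cross = 16·-115.2500 = -1844.0000
edge 2: (12.5,1)→(18,1.5)  cross = 12.5·1.5 − 18·1 = 0.7500; (r_i+r_j)·cross = 30.5·0.7500 = 22.8750
edge 3: (18,1.5)→(17.5,22.5)  cross = 18·22.5 − 17.5·1.5 = 378.7500; (r_i+r_j)·cross = 35.5·378.7500 = 13445.6250
edge 4: (17.5,22.5)→(15,36)  cross = 17.5·36 − 15·22.5 = 292.5000; (r_i+r_j)·cross = 32.5·292.5000 = 9506.2500
edge 5: (15,36)→(13,39)  cross = 15·39 − 13·36 = 117.0000; (r_i+r_j)·cross = 28·117.0000 = 3276.0000
edge 6: (13,39)→(2,32)  cross = 13·32 − 2·39 = 338.0000; (r_i+r_j)·cross = 15·338.0000 = 5070.0000
Σcross = 918.7500 → A = |Σcross|/2 = 459.3750 mm²
Σ(r_i+r_j)·cross = 28965.2500 → first moment M = |Σ|/6 = 4827.5417
R_c = M/A = 4827.5417/459.3750 = 10.5089 mm
θ = 52° = 0.907571 rad
V = θ·R_c·A = 0.907571·10.5089·459.3750 = 4381.338 mm³

Volume = 4381.338 mm³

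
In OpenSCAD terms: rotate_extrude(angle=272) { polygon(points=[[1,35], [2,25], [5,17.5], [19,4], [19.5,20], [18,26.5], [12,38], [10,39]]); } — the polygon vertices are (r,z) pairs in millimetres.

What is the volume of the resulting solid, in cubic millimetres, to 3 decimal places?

Volume = 20237.029 mm³

Profile (r,z), 8 vertices: (1,35) (2,25) (5,17.5) (19,4) (19.5,20) (18,26.5) (12,38) (10,39)
edge 0: (1,35)→(2,25)  cross = 1·25 − 2·35 = -45.0000; (r_i+r_j)·cross = 3·-45.0000 = -135.0000
edge 1: (2,25)→(5,17.5)  cross = 2·17.5 − 5·25 = -90.0000; (r_i+r_j)·cross = 7·-90.0000 = -630.0000
edge 2: (5,17.5)→(19,4)  cross = 5·4 − 19·17.5 = -312.5000; (r_i+r_j)·cross = 24·-312.5000 = -7500.0000
edge 3: (19,4)→(19.5,20)  cross = 19·20 − 19.5·4 = 302.0000; (r_i+r_j)·cross = 38.5·302.0000 = 11627.0000
edge 4: (19.5,20)→(18,26.5)  cross = 19.5·26.5 − 18·20 = 156.7500; (r_i+r_j)·cross = 37.5·156.7500 = 5878.1250
edge 5: (18,26.5)→(12,38)  cross = 18·38 − 12·26.5 = 366.0000; (r_i+r_j)·cross = 30·366.0000 = 10980.0000
edge 6: (12,38)→(10,39)  cross = 12·39 − 10·38 = 88.0000; (r_i+r_j)·cross = 22·88.0000 = 1936.0000
edge 7: (10,39)→(1,35)  cross = 10·35 − 1·39 = 311.0000; (r_i+r_j)·cross = 11·311.0000 = 3421.0000
Σcross = 776.2500 → A = |Σcross|/2 = 388.1250 mm²
Σ(r_i+r_j)·cross = 25577.1250 → first moment M = |Σ|/6 = 4262.8542
R_c = M/A = 4262.8542/388.1250 = 10.9832 mm
θ = 272° = 4.747296 rad
V = θ·R_c·A = 4.747296·10.9832·388.1250 = 20237.029 mm³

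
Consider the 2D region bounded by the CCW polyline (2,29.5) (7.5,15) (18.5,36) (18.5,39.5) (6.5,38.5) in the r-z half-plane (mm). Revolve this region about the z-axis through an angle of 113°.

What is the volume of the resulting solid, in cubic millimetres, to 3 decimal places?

Profile (r,z), 5 vertices: (2,29.5) (7.5,15) (18.5,36) (18.5,39.5) (6.5,38.5)
edge 0: (2,29.5)→(7.5,15)  cross = 2·15 − 7.5·29.5 = -191.2500; (r_i+r_j)·cross = 9.5·-191.2500 = -1816.8750
edge 1: (7.5,15)→(18.5,36)  cross = 7.5·36 − 18.5·15 = -7.5000; (r_i+r_j)·cross = 26·-7.5000 = -195.0000
edge 2: (18.5,36)→(18.5,39.5)  cross = 18.5·39.5 − 18.5·36 = 64.7500; (r_i+r_j)·cross = 37·64.7500 = 2395.7500
edge 3: (18.5,39.5)→(6.5,38.5)  cross = 18.5·38.5 − 6.5·39.5 = 455.5000; (r_i+r_j)·cross = 25·455.5000 = 11387.5000
edge 4: (6.5,38.5)→(2,29.5)  cross = 6.5·29.5 − 2·38.5 = 114.7500; (r_i+r_j)·cross = 8.5·114.7500 = 975.3750
Σcross = 436.2500 → A = |Σcross|/2 = 218.1250 mm²
Σ(r_i+r_j)·cross = 12746.7500 → first moment M = |Σ|/6 = 2124.4583
R_c = M/A = 2124.4583/218.1250 = 9.7396 mm
θ = 113° = 1.972222 rad
V = θ·R_c·A = 1.972222·9.7396·218.1250 = 4189.904 mm³

Volume = 4189.904 mm³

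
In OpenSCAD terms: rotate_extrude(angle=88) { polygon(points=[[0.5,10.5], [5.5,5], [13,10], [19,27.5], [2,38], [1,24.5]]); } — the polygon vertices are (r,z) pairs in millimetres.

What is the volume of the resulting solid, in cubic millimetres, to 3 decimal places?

Volume = 4833.157 mm³

Profile (r,z), 6 vertices: (0.5,10.5) (5.5,5) (13,10) (19,27.5) (2,38) (1,24.5)
edge 0: (0.5,10.5)→(5.5,5)  cross = 0.5·5 − 5.5·10.5 = -55.2500; (r_i+r_j)·cross = 6·-55.2500 = -331.5000
edge 1: (5.5,5)→(13,10)  cross = 5.5·10 − 13·5 = -10.0000; (r_i+r_j)·cross = 18.5·-10.0000 = -185.0000
edge 2: (13,10)→(19,27.5)  cross = 13·27.5 − 19·10 = 167.5000; (r_i+r_j)·cross = 32·167.5000 = 5360.0000
edge 3: (19,27.5)→(2,38)  cross = 19·38 − 2·27.5 = 667.0000; (r_i+r_j)·cross = 21·667.0000 = 14007.0000
edge 4: (2,38)→(1,24.5)  cross = 2·24.5 − 1·38 = 11.0000; (r_i+r_j)·cross = 3·11.0000 = 33.0000
edge 5: (1,24.5)→(0.5,10.5)  cross = 1·10.5 − 0.5·24.5 = -1.7500; (r_i+r_j)·cross = 1.5·-1.7500 = -2.6250
Σcross = 778.5000 → A = |Σcross|/2 = 389.2500 mm²
Σ(r_i+r_j)·cross = 18880.8750 → first moment M = |Σ|/6 = 3146.8125
R_c = M/A = 3146.8125/389.2500 = 8.0843 mm
θ = 88° = 1.535890 rad
V = θ·R_c·A = 1.535890·8.0843·389.2500 = 4833.157 mm³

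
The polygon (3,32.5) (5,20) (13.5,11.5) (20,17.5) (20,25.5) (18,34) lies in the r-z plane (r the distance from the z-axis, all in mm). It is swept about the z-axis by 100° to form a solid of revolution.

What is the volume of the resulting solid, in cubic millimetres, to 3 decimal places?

Volume = 5933.865 mm³

Profile (r,z), 6 vertices: (3,32.5) (5,20) (13.5,11.5) (20,17.5) (20,25.5) (18,34)
edge 0: (3,32.5)→(5,20)  cross = 3·20 − 5·32.5 = -102.5000; (r_i+r_j)·cross = 8·-102.5000 = -820.0000
edge 1: (5,20)→(13.5,11.5)  cross = 5·11.5 − 13.5·20 = -212.5000; (r_i+r_j)·cross = 18.5·-212.5000 = -3931.2500
edge 2: (13.5,11.5)→(20,17.5)  cross = 13.5·17.5 − 20·11.5 = 6.2500; (r_i+r_j)·cross = 33.5·6.2500 = 209.3750
edge 3: (20,17.5)→(20,25.5)  cross = 20·25.5 − 20·17.5 = 160.0000; (r_i+r_j)·cross = 40·160.0000 = 6400.0000
edge 4: (20,25.5)→(18,34)  cross = 20·34 − 18·25.5 = 221.0000; (r_i+r_j)·cross = 38·221.0000 = 8398.0000
edge 5: (18,34)→(3,32.5)  cross = 18·32.5 − 3·34 = 483.0000; (r_i+r_j)·cross = 21·483.0000 = 10143.0000
Σcross = 555.2500 → A = |Σcross|/2 = 277.6250 mm²
Σ(r_i+r_j)·cross = 20399.1250 → first moment M = |Σ|/6 = 3399.8542
R_c = M/A = 3399.8542/277.6250 = 12.2462 mm
θ = 100° = 1.745329 rad
V = θ·R_c·A = 1.745329·12.2462·277.6250 = 5933.865 mm³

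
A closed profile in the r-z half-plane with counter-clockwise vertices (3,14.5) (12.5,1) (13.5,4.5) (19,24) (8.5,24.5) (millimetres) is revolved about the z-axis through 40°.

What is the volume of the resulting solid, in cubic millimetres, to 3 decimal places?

Profile (r,z), 5 vertices: (3,14.5) (12.5,1) (13.5,4.5) (19,24) (8.5,24.5)
edge 0: (3,14.5)→(12.5,1)  cross = 3·1 − 12.5·14.5 = -178.2500; (r_i+r_j)·cross = 15.5·-178.2500 = -2762.8750
edge 1: (12.5,1)→(13.5,4.5)  cross = 12.5·4.5 − 13.5·1 = 42.7500; (r_i+r_j)·cross = 26·42.7500 = 1111.5000
edge 2: (13.5,4.5)→(19,24)  cross = 13.5·24 − 19·4.5 = 238.5000; (r_i+r_j)·cross = 32.5·238.5000 = 7751.2500
edge 3: (19,24)→(8.5,24.5)  cross = 19·24.5 − 8.5·24 = 261.5000; (r_i+r_j)·cross = 27.5·261.5000 = 7191.2500
edge 4: (8.5,24.5)→(3,14.5)  cross = 8.5·14.5 − 3·24.5 = 49.7500; (r_i+r_j)·cross = 11.5·49.7500 = 572.1250
Σcross = 414.2500 → A = |Σcross|/2 = 207.1250 mm²
Σ(r_i+r_j)·cross = 13863.2500 → first moment M = |Σ|/6 = 2310.5417
R_c = M/A = 2310.5417/207.1250 = 11.1553 mm
θ = 40° = 0.698132 rad
V = θ·R_c·A = 0.698132·11.1553·207.1250 = 1613.062 mm³

Volume = 1613.062 mm³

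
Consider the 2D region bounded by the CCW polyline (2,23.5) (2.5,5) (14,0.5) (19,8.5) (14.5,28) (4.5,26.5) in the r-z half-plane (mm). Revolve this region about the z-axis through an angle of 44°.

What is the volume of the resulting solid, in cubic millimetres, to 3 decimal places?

Profile (r,z), 6 vertices: (2,23.5) (2.5,5) (14,0.5) (19,8.5) (14.5,28) (4.5,26.5)
edge 0: (2,23.5)→(2.5,5)  cross = 2·5 − 2.5·23.5 = -48.7500; (r_i+r_j)·cross = 4.5·-48.7500 = -219.3750
edge 1: (2.5,5)→(14,0.5)  cross = 2.5·0.5 − 14·5 = -68.7500; (r_i+r_j)·cross = 16.5·-68.7500 = -1134.3750
edge 2: (14,0.5)→(19,8.5)  cross = 14·8.5 − 19·0.5 = 109.5000; (r_i+r_j)·cross = 33·109.5000 = 3613.5000
edge 3: (19,8.5)→(14.5,28)  cross = 19·28 − 14.5·8.5 = 408.7500; (r_i+r_j)·cross = 33.5·408.7500 = 13693.1250
edge 4: (14.5,28)→(4.5,26.5)  cross = 14.5·26.5 − 4.5·28 = 258.2500; (r_i+r_j)·cross = 19·258.2500 = 4906.7500
edge 5: (4.5,26.5)→(2,23.5)  cross = 4.5·23.5 − 2·26.5 = 52.7500; (r_i+r_j)·cross = 6.5·52.7500 = 342.8750
Σcross = 711.7500 → A = |Σcross|/2 = 355.8750 mm²
Σ(r_i+r_j)·cross = 21202.5000 → first moment M = |Σ|/6 = 3533.7500
R_c = M/A = 3533.7500/355.8750 = 9.9298 mm
θ = 44° = 0.767945 rad
V = θ·R_c·A = 0.767945·9.9298·355.8750 = 2713.725 mm³

Volume = 2713.725 mm³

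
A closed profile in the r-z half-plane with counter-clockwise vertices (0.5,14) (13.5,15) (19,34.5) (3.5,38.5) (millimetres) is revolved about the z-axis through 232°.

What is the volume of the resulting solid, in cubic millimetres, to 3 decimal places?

Profile (r,z), 4 vertices: (0.5,14) (13.5,15) (19,34.5) (3.5,38.5)
edge 0: (0.5,14)→(13.5,15)  cross = 0.5·15 − 13.5·14 = -181.5000; (r_i+r_j)·cross = 14·-181.5000 = -2541.0000
edge 1: (13.5,15)→(19,34.5)  cross = 13.5·34.5 − 19·15 = 180.7500; (r_i+r_j)·cross = 32.5·180.7500 = 5874.3750
edge 2: (19,34.5)→(3.5,38.5)  cross = 19·38.5 − 3.5·34.5 = 610.7500; (r_i+r_j)·cross = 22.5·610.7500 = 13741.8750
edge 3: (3.5,38.5)→(0.5,14)  cross = 3.5·14 − 0.5·38.5 = 29.7500; (r_i+r_j)·cross = 4·29.7500 = 119.0000
Σcross = 639.7500 → A = |Σcross|/2 = 319.8750 mm²
Σ(r_i+r_j)·cross = 17194.2500 → first moment M = |Σ|/6 = 2865.7083
R_c = M/A = 2865.7083/319.8750 = 8.9588 mm
θ = 232° = 4.049164 rad
V = θ·R_c·A = 4.049164·8.9588·319.8750 = 11603.723 mm³

Volume = 11603.723 mm³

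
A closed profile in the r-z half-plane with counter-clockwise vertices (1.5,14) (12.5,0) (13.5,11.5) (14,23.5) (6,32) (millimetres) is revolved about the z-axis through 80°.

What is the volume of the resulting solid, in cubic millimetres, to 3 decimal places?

Volume = 2791.218 mm³

Profile (r,z), 5 vertices: (1.5,14) (12.5,0) (13.5,11.5) (14,23.5) (6,32)
edge 0: (1.5,14)→(12.5,0)  cross = 1.5·0 − 12.5·14 = -175.0000; (r_i+r_j)·cross = 14·-175.0000 = -2450.0000
edge 1: (12.5,0)→(13.5,11.5)  cross = 12.5·11.5 − 13.5·0 = 143.7500; (r_i+r_j)·cross = 26·143.7500 = 3737.5000
edge 2: (13.5,11.5)→(14,23.5)  cross = 13.5·23.5 − 14·11.5 = 156.2500; (r_i+r_j)·cross = 27.5·156.2500 = 4296.8750
edge 3: (14,23.5)→(6,32)  cross = 14·32 − 6·23.5 = 307.0000; (r_i+r_j)·cross = 20·307.0000 = 6140.0000
edge 4: (6,32)→(1.5,14)  cross = 6·14 − 1.5·32 = 36.0000; (r_i+r_j)·cross = 7.5·36.0000 = 270.0000
Σcross = 468.0000 → A = |Σcross|/2 = 234.0000 mm²
Σ(r_i+r_j)·cross = 11994.3750 → first moment M = |Σ|/6 = 1999.0625
R_c = M/A = 1999.0625/234.0000 = 8.5430 mm
θ = 80° = 1.396263 rad
V = θ·R_c·A = 1.396263·8.5430·234.0000 = 2791.218 mm³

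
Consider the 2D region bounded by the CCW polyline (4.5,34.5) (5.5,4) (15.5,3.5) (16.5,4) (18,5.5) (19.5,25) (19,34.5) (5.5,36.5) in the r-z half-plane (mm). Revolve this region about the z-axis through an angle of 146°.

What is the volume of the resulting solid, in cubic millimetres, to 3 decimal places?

Volume = 13263.705 mm³

Profile (r,z), 8 vertices: (4.5,34.5) (5.5,4) (15.5,3.5) (16.5,4) (18,5.5) (19.5,25) (19,34.5) (5.5,36.5)
edge 0: (4.5,34.5)→(5.5,4)  cross = 4.5·4 − 5.5·34.5 = -171.7500; (r_i+r_j)·cross = 10·-171.7500 = -1717.5000
edge 1: (5.5,4)→(15.5,3.5)  cross = 5.5·3.5 − 15.5·4 = -42.7500; (r_i+r_j)·cross = 21·-42.7500 = -897.7500
edge 2: (15.5,3.5)→(16.5,4)  cross = 15.5·4 − 16.5·3.5 = 4.2500; (r_i+r_j)·cross = 32·4.2500 = 136.0000
edge 3: (16.5,4)→(18,5.5)  cross = 16.5·5.5 − 18·4 = 18.7500; (r_i+r_j)·cross = 34.5·18.7500 = 646.8750
edge 4: (18,5.5)→(19.5,25)  cross = 18·25 − 19.5·5.5 = 342.7500; (r_i+r_j)·cross = 37.5·342.7500 = 12853.1250
edge 5: (19.5,25)→(19,34.5)  cross = 19.5·34.5 − 19·25 = 197.7500; (r_i+r_j)·cross = 38.5·197.7500 = 7613.3750
edge 6: (19,34.5)→(5.5,36.5)  cross = 19·36.5 − 5.5·34.5 = 503.7500; (r_i+r_j)·cross = 24.5·503.7500 = 12341.8750
edge 7: (5.5,36.5)→(4.5,34.5)  cross = 5.5·34.5 − 4.5·36.5 = 25.5000; (r_i+r_j)·cross = 10·25.5000 = 255.0000
Σcross = 878.2500 → A = |Σcross|/2 = 439.1250 mm²
Σ(r_i+r_j)·cross = 31231.0000 → first moment M = |Σ|/6 = 5205.1667
R_c = M/A = 5205.1667/439.1250 = 11.8535 mm
θ = 146° = 2.548181 rad
V = θ·R_c·A = 2.548181·11.8535·439.1250 = 13263.705 mm³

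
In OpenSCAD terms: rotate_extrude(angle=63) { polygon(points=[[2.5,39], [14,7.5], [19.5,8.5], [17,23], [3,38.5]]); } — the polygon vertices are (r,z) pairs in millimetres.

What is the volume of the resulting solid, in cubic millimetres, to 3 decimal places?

Profile (r,z), 5 vertices: (2.5,39) (14,7.5) (19.5,8.5) (17,23) (3,38.5)
edge 0: (2.5,39)→(14,7.5)  cross = 2.5·7.5 − 14·39 = -527.2500; (r_i+r_j)·cross = 16.5·-527.2500 = -8699.6250
edge 1: (14,7.5)→(19.5,8.5)  cross = 14·8.5 − 19.5·7.5 = -27.2500; (r_i+r_j)·cross = 33.5·-27.2500 = -912.8750
edge 2: (19.5,8.5)→(17,23)  cross = 19.5·23 − 17·8.5 = 304.0000; (r_i+r_j)·cross = 36.5·304.0000 = 11096.0000
edge 3: (17,23)→(3,38.5)  cross = 17·38.5 − 3·23 = 585.5000; (r_i+r_j)·cross = 20·585.5000 = 11710.0000
edge 4: (3,38.5)→(2.5,39)  cross = 3·39 − 2.5·38.5 = 20.7500; (r_i+r_j)·cross = 5.5·20.7500 = 114.1250
Σcross = 355.7500 → A = |Σcross|/2 = 177.8750 mm²
Σ(r_i+r_j)·cross = 13307.6250 → first moment M = |Σ|/6 = 2217.9375
R_c = M/A = 2217.9375/177.8750 = 12.4691 mm
θ = 63° = 1.099557 rad
V = θ·R_c·A = 1.099557·12.4691·177.8750 = 2438.750 mm³

Volume = 2438.750 mm³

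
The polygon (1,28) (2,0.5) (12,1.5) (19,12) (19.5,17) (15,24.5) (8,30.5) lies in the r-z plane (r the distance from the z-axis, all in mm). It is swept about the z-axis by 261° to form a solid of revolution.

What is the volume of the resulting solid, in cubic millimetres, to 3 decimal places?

Volume = 16884.539 mm³

Profile (r,z), 7 vertices: (1,28) (2,0.5) (12,1.5) (19,12) (19.5,17) (15,24.5) (8,30.5)
edge 0: (1,28)→(2,0.5)  cross = 1·0.5 − 2·28 = -55.5000; (r_i+r_j)·cross = 3·-55.5000 = -166.5000
edge 1: (2,0.5)→(12,1.5)  cross = 2·1.5 − 12·0.5 = -3.0000; (r_i+r_j)·cross = 14·-3.0000 = -42.0000
edge 2: (12,1.5)→(19,12)  cross = 12·12 − 19·1.5 = 115.5000; (r_i+r_j)·cross = 31·115.5000 = 3580.5000
edge 3: (19,12)→(19.5,17)  cross = 19·17 − 19.5·12 = 89.0000; (r_i+r_j)·cross = 38.5·89.0000 = 3426.5000
edge 4: (19.5,17)→(15,24.5)  cross = 19.5·24.5 − 15·17 = 222.7500; (r_i+r_j)·cross = 34.5·222.7500 = 7684.8750
edge 5: (15,24.5)→(8,30.5)  cross = 15·30.5 − 8·24.5 = 261.5000; (r_i+r_j)·cross = 23·261.5000 = 6014.5000
edge 6: (8,30.5)→(1,28)  cross = 8·28 − 1·30.5 = 193.5000; (r_i+r_j)·cross = 9·193.5000 = 1741.5000
Σcross = 823.7500 → A = |Σcross|/2 = 411.8750 mm²
Σ(r_i+r_j)·cross = 22239.3750 → first moment M = |Σ|/6 = 3706.5625
R_c = M/A = 3706.5625/411.8750 = 8.9992 mm
θ = 261° = 4.555309 rad
V = θ·R_c·A = 4.555309·8.9992·411.8750 = 16884.539 mm³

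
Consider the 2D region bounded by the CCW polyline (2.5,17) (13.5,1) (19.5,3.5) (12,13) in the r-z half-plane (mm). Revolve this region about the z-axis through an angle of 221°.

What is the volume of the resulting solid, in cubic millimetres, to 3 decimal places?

Volume = 4135.377 mm³

Profile (r,z), 4 vertices: (2.5,17) (13.5,1) (19.5,3.5) (12,13)
edge 0: (2.5,17)→(13.5,1)  cross = 2.5·1 − 13.5·17 = -227.0000; (r_i+r_j)·cross = 16·-227.0000 = -3632.0000
edge 1: (13.5,1)→(19.5,3.5)  cross = 13.5·3.5 − 19.5·1 = 27.7500; (r_i+r_j)·cross = 33·27.7500 = 915.7500
edge 2: (19.5,3.5)→(12,13)  cross = 19.5·13 − 12·3.5 = 211.5000; (r_i+r_j)·cross = 31.5·211.5000 = 6662.2500
edge 3: (12,13)→(2.5,17)  cross = 12·17 − 2.5·13 = 171.5000; (r_i+r_j)·cross = 14.5·171.5000 = 2486.7500
Σcross = 183.7500 → A = |Σcross|/2 = 91.8750 mm²
Σ(r_i+r_j)·cross = 6432.7500 → first moment M = |Σ|/6 = 1072.1250
R_c = M/A = 1072.1250/91.8750 = 11.6694 mm
θ = 221° = 3.857178 rad
V = θ·R_c·A = 3.857178·11.6694·91.8750 = 4135.377 mm³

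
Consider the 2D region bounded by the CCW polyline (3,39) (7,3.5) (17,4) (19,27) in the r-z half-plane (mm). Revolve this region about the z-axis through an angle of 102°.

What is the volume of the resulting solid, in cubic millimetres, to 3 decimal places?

Volume = 7395.990 mm³

Profile (r,z), 4 vertices: (3,39) (7,3.5) (17,4) (19,27)
edge 0: (3,39)→(7,3.5)  cross = 3·3.5 − 7·39 = -262.5000; (r_i+r_j)·cross = 10·-262.5000 = -2625.0000
edge 1: (7,3.5)→(17,4)  cross = 7·4 − 17·3.5 = -31.5000; (r_i+r_j)·cross = 24·-31.5000 = -756.0000
edge 2: (17,4)→(19,27)  cross = 17·27 − 19·4 = 383.0000; (r_i+r_j)·cross = 36·383.0000 = 13788.0000
edge 3: (19,27)→(3,39)  cross = 19·39 − 3·27 = 660.0000; (r_i+r_j)·cross = 22·660.0000 = 14520.0000
Σcross = 749.0000 → A = |Σcross|/2 = 374.5000 mm²
Σ(r_i+r_j)·cross = 24927.0000 → first moment M = |Σ|/6 = 4154.5000
R_c = M/A = 4154.5000/374.5000 = 11.0935 mm
θ = 102° = 1.780236 rad
V = θ·R_c·A = 1.780236·11.0935·374.5000 = 7395.990 mm³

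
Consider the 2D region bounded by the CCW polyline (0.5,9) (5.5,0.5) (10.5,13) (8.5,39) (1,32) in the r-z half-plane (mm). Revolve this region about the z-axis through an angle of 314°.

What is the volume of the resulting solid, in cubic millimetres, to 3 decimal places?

Profile (r,z), 5 vertices: (0.5,9) (5.5,0.5) (10.5,13) (8.5,39) (1,32)
edge 0: (0.5,9)→(5.5,0.5)  cross = 0.5·0.5 − 5.5·9 = -49.2500; (r_i+r_j)·cross = 6·-49.2500 = -295.5000
edge 1: (5.5,0.5)→(10.5,13)  cross = 5.5·13 − 10.5·0.5 = 66.2500; (r_i+r_j)·cross = 16·66.2500 = 1060.0000
edge 2: (10.5,13)→(8.5,39)  cross = 10.5·39 − 8.5·13 = 299.0000; (r_i+r_j)·cross = 19·299.0000 = 5681.0000
edge 3: (8.5,39)→(1,32)  cross = 8.5·32 − 1·39 = 233.0000; (r_i+r_j)·cross = 9.5·233.0000 = 2213.5000
edge 4: (1,32)→(0.5,9)  cross = 1·9 − 0.5·32 = -7.0000; (r_i+r_j)·cross = 1.5·-7.0000 = -10.5000
Σcross = 542.0000 → A = |Σcross|/2 = 271.0000 mm²
Σ(r_i+r_j)·cross = 8648.5000 → first moment M = |Σ|/6 = 1441.4167
R_c = M/A = 1441.4167/271.0000 = 5.3189 mm
θ = 314° = 5.480334 rad
V = θ·R_c·A = 5.480334·5.3189·271.0000 = 7899.445 mm³

Volume = 7899.445 mm³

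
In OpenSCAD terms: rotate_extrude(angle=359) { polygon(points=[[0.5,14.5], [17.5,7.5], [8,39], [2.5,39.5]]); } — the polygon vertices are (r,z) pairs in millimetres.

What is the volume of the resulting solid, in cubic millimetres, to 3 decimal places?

Profile (r,z), 4 vertices: (0.5,14.5) (17.5,7.5) (8,39) (2.5,39.5)
edge 0: (0.5,14.5)→(17.5,7.5)  cross = 0.5·7.5 − 17.5·14.5 = -250.0000; (r_i+r_j)·cross = 18·-250.0000 = -4500.0000
edge 1: (17.5,7.5)→(8,39)  cross = 17.5·39 − 8·7.5 = 622.5000; (r_i+r_j)·cross = 25.5·622.5000 = 15873.7500
edge 2: (8,39)→(2.5,39.5)  cross = 8·39.5 − 2.5·39 = 218.5000; (r_i+r_j)·cross = 10.5·218.5000 = 2294.2500
edge 3: (2.5,39.5)→(0.5,14.5)  cross = 2.5·14.5 − 0.5·39.5 = 16.5000; (r_i+r_j)·cross = 3·16.5000 = 49.5000
Σcross = 607.5000 → A = |Σcross|/2 = 303.7500 mm²
Σ(r_i+r_j)·cross = 13717.5000 → first moment M = |Σ|/6 = 2286.2500
R_c = M/A = 2286.2500/303.7500 = 7.5267 mm
θ = 359° = 6.265732 rad
V = θ·R_c·A = 6.265732·7.5267·303.7500 = 14325.030 mm³

Volume = 14325.030 mm³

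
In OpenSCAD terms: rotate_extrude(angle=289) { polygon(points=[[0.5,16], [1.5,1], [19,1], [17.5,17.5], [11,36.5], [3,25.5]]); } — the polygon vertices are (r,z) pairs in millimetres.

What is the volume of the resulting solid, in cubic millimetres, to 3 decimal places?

Volume = 22132.448 mm³

Profile (r,z), 6 vertices: (0.5,16) (1.5,1) (19,1) (17.5,17.5) (11,36.5) (3,25.5)
edge 0: (0.5,16)→(1.5,1)  cross = 0.5·1 − 1.5·16 = -23.5000; (r_i+r_j)·cross = 2·-23.5000 = -47.0000
edge 1: (1.5,1)→(19,1)  cross = 1.5·1 − 19·1 = -17.5000; (r_i+r_j)·cross = 20.5·-17.5000 = -358.7500
edge 2: (19,1)→(17.5,17.5)  cross = 19·17.5 − 17.5·1 = 315.0000; (r_i+r_j)·cross = 36.5·315.0000 = 11497.5000
edge 3: (17.5,17.5)→(11,36.5)  cross = 17.5·36.5 − 11·17.5 = 446.2500; (r_i+r_j)·cross = 28.5·446.2500 = 12718.1250
edge 4: (11,36.5)→(3,25.5)  cross = 11·25.5 − 3·36.5 = 171.0000; (r_i+r_j)·cross = 14·171.0000 = 2394.0000
edge 5: (3,25.5)→(0.5,16)  cross = 3·16 − 0.5·25.5 = 35.2500; (r_i+r_j)·cross = 3.5·35.2500 = 123.3750
Σcross = 926.5000 → A = |Σcross|/2 = 463.2500 mm²
Σ(r_i+r_j)·cross = 26327.2500 → first moment M = |Σ|/6 = 4387.8750
R_c = M/A = 4387.8750/463.2500 = 9.4719 mm
θ = 289° = 5.044002 rad
V = θ·R_c·A = 5.044002·9.4719·463.2500 = 22132.448 mm³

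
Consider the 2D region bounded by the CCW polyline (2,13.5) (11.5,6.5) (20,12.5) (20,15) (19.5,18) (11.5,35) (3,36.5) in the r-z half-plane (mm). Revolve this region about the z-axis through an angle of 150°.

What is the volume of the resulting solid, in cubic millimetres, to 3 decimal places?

Profile (r,z), 7 vertices: (2,13.5) (11.5,6.5) (20,12.5) (20,15) (19.5,18) (11.5,35) (3,36.5)
edge 0: (2,13.5)→(11.5,6.5)  cross = 2·6.5 − 11.5·13.5 = -142.2500; (r_i+r_j)·cross = 13.5·-142.2500 = -1920.3750
edge 1: (11.5,6.5)→(20,12.5)  cross = 11.5·12.5 − 20·6.5 = 13.7500; (r_i+r_j)·cross = 31.5·13.7500 = 433.1250
edge 2: (20,12.5)→(20,15)  cross = 20·15 − 20·12.5 = 50.0000; (r_i+r_j)·cross = 40·50.0000 = 2000.0000
edge 3: (20,15)→(19.5,18)  cross = 20·18 − 19.5·15 = 67.5000; (r_i+r_j)·cross = 39.5·67.5000 = 2666.2500
edge 4: (19.5,18)→(11.5,35)  cross = 19.5·35 − 11.5·18 = 475.5000; (r_i+r_j)·cross = 31·475.5000 = 14740.5000
edge 5: (11.5,35)→(3,36.5)  cross = 11.5·36.5 − 3·35 = 314.7500; (r_i+r_j)·cross = 14.5·314.7500 = 4563.8750
edge 6: (3,36.5)→(2,13.5)  cross = 3·13.5 − 2·36.5 = -32.5000; (r_i+r_j)·cross = 5·-32.5000 = -162.5000
Σcross = 746.7500 → A = |Σcross|/2 = 373.3750 mm²
Σ(r_i+r_j)·cross = 22320.8750 → first moment M = |Σ|/6 = 3720.1458
R_c = M/A = 3720.1458/373.3750 = 9.9636 mm
θ = 150° = 2.617994 rad
V = θ·R_c·A = 2.617994·9.9636·373.3750 = 9739.319 mm³

Volume = 9739.319 mm³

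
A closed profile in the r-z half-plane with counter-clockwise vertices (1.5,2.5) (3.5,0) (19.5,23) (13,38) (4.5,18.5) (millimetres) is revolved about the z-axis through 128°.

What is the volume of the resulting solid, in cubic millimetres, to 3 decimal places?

Volume = 6437.705 mm³

Profile (r,z), 5 vertices: (1.5,2.5) (3.5,0) (19.5,23) (13,38) (4.5,18.5)
edge 0: (1.5,2.5)→(3.5,0)  cross = 1.5·0 − 3.5·2.5 = -8.7500; (r_i+r_j)·cross = 5·-8.7500 = -43.7500
edge 1: (3.5,0)→(19.5,23)  cross = 3.5·23 − 19.5·0 = 80.5000; (r_i+r_j)·cross = 23·80.5000 = 1851.5000
edge 2: (19.5,23)→(13,38)  cross = 19.5·38 − 13·23 = 442.0000; (r_i+r_j)·cross = 32.5·442.0000 = 14365.0000
edge 3: (13,38)→(4.5,18.5)  cross = 13·18.5 − 4.5·38 = 69.5000; (r_i+r_j)·cross = 17.5·69.5000 = 1216.2500
edge 4: (4.5,18.5)→(1.5,2.5)  cross = 4.5·2.5 − 1.5·18.5 = -16.5000; (r_i+r_j)·cross = 6·-16.5000 = -99.0000
Σcross = 566.7500 → A = |Σcross|/2 = 283.3750 mm²
Σ(r_i+r_j)·cross = 17290.0000 → first moment M = |Σ|/6 = 2881.6667
R_c = M/A = 2881.6667/283.3750 = 10.1691 mm
θ = 128° = 2.234021 rad
V = θ·R_c·A = 2.234021·10.1691·283.3750 = 6437.705 mm³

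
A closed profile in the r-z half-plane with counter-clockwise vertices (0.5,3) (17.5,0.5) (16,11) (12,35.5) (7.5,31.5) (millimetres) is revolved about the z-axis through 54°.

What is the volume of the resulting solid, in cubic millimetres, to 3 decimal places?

Profile (r,z), 5 vertices: (0.5,3) (17.5,0.5) (16,11) (12,35.5) (7.5,31.5)
edge 0: (0.5,3)→(17.5,0.5)  cross = 0.5·0.5 − 17.5·3 = -52.2500; (r_i+r_j)·cross = 18·-52.2500 = -940.5000
edge 1: (17.5,0.5)→(16,11)  cross = 17.5·11 − 16·0.5 = 184.5000; (r_i+r_j)·cross = 33.5·184.5000 = 6180.7500
edge 2: (16,11)→(12,35.5)  cross = 16·35.5 − 12·11 = 436.0000; (r_i+r_j)·cross = 28·436.0000 = 12208.0000
edge 3: (12,35.5)→(7.5,31.5)  cross = 12·31.5 − 7.5·35.5 = 111.7500; (r_i+r_j)·cross = 19.5·111.7500 = 2179.1250
edge 4: (7.5,31.5)→(0.5,3)  cross = 7.5·3 − 0.5·31.5 = 6.7500; (r_i+r_j)·cross = 8·6.7500 = 54.0000
Σcross = 686.7500 → A = |Σcross|/2 = 343.3750 mm²
Σ(r_i+r_j)·cross = 19681.3750 → first moment M = |Σ|/6 = 3280.2292
R_c = M/A = 3280.2292/343.3750 = 9.5529 mm
θ = 54° = 0.942478 rad
V = θ·R_c·A = 0.942478·9.5529·343.3750 = 3091.543 mm³

Volume = 3091.543 mm³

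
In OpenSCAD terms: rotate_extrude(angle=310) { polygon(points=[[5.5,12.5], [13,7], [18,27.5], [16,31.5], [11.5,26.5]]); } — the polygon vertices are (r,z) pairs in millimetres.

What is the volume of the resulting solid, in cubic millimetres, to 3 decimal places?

Profile (r,z), 5 vertices: (5.5,12.5) (13,7) (18,27.5) (16,31.5) (11.5,26.5)
edge 0: (5.5,12.5)→(13,7)  cross = 5.5·7 − 13·12.5 = -124.0000; (r_i+r_j)·cross = 18.5·-124.0000 = -2294.0000
edge 1: (13,7)→(18,27.5)  cross = 13·27.5 − 18·7 = 231.5000; (r_i+r_j)·cross = 31·231.5000 = 7176.5000
edge 2: (18,27.5)→(16,31.5)  cross = 18·31.5 − 16·27.5 = 127.0000; (r_i+r_j)·cross = 34·127.0000 = 4318.0000
edge 3: (16,31.5)→(11.5,26.5)  cross = 16·26.5 − 11.5·31.5 = 61.7500; (r_i+r_j)·cross = 27.5·61.7500 = 1698.1250
edge 4: (11.5,26.5)→(5.5,12.5)  cross = 11.5·12.5 − 5.5·26.5 = -2.0000; (r_i+r_j)·cross = 17·-2.0000 = -34.0000
Σcross = 294.2500 → A = |Σcross|/2 = 147.1250 mm²
Σ(r_i+r_j)·cross = 10864.6250 → first moment M = |Σ|/6 = 1810.7708
R_c = M/A = 1810.7708/147.1250 = 12.3077 mm
θ = 310° = 5.410521 rad
V = θ·R_c·A = 5.410521·12.3077·147.1250 = 9797.213 mm³

Volume = 9797.213 mm³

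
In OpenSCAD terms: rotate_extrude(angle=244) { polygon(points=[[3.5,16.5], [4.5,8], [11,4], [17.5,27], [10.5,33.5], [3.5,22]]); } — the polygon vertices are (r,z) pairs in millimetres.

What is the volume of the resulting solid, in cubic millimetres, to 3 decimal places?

Volume = 10610.488 mm³

Profile (r,z), 6 vertices: (3.5,16.5) (4.5,8) (11,4) (17.5,27) (10.5,33.5) (3.5,22)
edge 0: (3.5,16.5)→(4.5,8)  cross = 3.5·8 − 4.5·16.5 = -46.2500; (r_i+r_j)·cross = 8·-46.2500 = -370.0000
edge 1: (4.5,8)→(11,4)  cross = 4.5·4 − 11·8 = -70.0000; (r_i+r_j)·cross = 15.5·-70.0000 = -1085.0000
edge 2: (11,4)→(17.5,27)  cross = 11·27 − 17.5·4 = 227.0000; (r_i+r_j)·cross = 28.5·227.0000 = 6469.5000
edge 3: (17.5,27)→(10.5,33.5)  cross = 17.5·33.5 − 10.5·27 = 302.7500; (r_i+r_j)·cross = 28·302.7500 = 8477.0000
edge 4: (10.5,33.5)→(3.5,22)  cross = 10.5·22 − 3.5·33.5 = 113.7500; (r_i+r_j)·cross = 14·113.7500 = 1592.5000
edge 5: (3.5,22)→(3.5,16.5)  cross = 3.5·16.5 − 3.5·22 = -19.2500; (r_i+r_j)·cross = 7·-19.2500 = -134.7500
Σcross = 508.0000 → A = |Σcross|/2 = 254.0000 mm²
Σ(r_i+r_j)·cross = 14949.2500 → first moment M = |Σ|/6 = 2491.5417
R_c = M/A = 2491.5417/254.0000 = 9.8092 mm
θ = 244° = 4.258603 rad
V = θ·R_c·A = 4.258603·9.8092·254.0000 = 10610.488 mm³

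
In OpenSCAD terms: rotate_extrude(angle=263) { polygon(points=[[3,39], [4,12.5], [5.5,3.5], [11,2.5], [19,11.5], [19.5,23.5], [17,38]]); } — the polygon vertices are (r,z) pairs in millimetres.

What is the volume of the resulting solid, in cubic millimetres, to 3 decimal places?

Profile (r,z), 7 vertices: (3,39) (4,12.5) (5.5,3.5) (11,2.5) (19,11.5) (19.5,23.5) (17,38)
edge 0: (3,39)→(4,12.5)  cross = 3·12.5 − 4·39 = -118.5000; (r_i+r_j)·cross = 7·-118.5000 = -829.5000
edge 1: (4,12.5)→(5.5,3.5)  cross = 4·3.5 − 5.5·12.5 = -54.7500; (r_i+r_j)·cross = 9.5·-54.7500 = -520.1250
edge 2: (5.5,3.5)→(11,2.5)  cross = 5.5·2.5 − 11·3.5 = -24.7500; (r_i+r_j)·cross = 16.5·-24.7500 = -408.3750
edge 3: (11,2.5)→(19,11.5)  cross = 11·11.5 − 19·2.5 = 79.0000; (r_i+r_j)·cross = 30·79.0000 = 2370.0000
edge 4: (19,11.5)→(19.5,23.5)  cross = 19·23.5 − 19.5·11.5 = 222.2500; (r_i+r_j)·cross = 38.5·222.2500 = 8556.6250
edge 5: (19.5,23.5)→(17,38)  cross = 19.5·38 − 17·23.5 = 341.5000; (r_i+r_j)·cross = 36.5·341.5000 = 12464.7500
edge 6: (17,38)→(3,39)  cross = 17·39 − 3·38 = 549.0000; (r_i+r_j)·cross = 20·549.0000 = 10980.0000
Σcross = 993.7500 → A = |Σcross|/2 = 496.8750 mm²
Σ(r_i+r_j)·cross = 32613.3750 → first moment M = |Σ|/6 = 5435.5625
R_c = M/A = 5435.5625/496.8750 = 10.9395 mm
θ = 263° = 4.590216 rad
V = θ·R_c·A = 4.590216·10.9395·496.8750 = 24950.406 mm³

Volume = 24950.406 mm³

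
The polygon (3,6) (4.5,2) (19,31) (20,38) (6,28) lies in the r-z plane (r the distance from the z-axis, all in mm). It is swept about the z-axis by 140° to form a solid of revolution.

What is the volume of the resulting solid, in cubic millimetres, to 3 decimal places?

Profile (r,z), 5 vertices: (3,6) (4.5,2) (19,31) (20,38) (6,28)
edge 0: (3,6)→(4.5,2)  cross = 3·2 − 4.5·6 = -21.0000; (r_i+r_j)·cross = 7.5·-21.0000 = -157.5000
edge 1: (4.5,2)→(19,31)  cross = 4.5·31 − 19·2 = 101.5000; (r_i+r_j)·cross = 23.5·101.5000 = 2385.2500
edge 2: (19,31)→(20,38)  cross = 19·38 − 20·31 = 102.0000; (r_i+r_j)·cross = 39·102.0000 = 3978.0000
edge 3: (20,38)→(6,28)  cross = 20·28 − 6·38 = 332.0000; (r_i+r_j)·cross = 26·332.0000 = 8632.0000
edge 4: (6,28)→(3,6)  cross = 6·6 − 3·28 = -48.0000; (r_i+r_j)·cross = 9·-48.0000 = -432.0000
Σcross = 466.5000 → A = |Σcross|/2 = 233.2500 mm²
Σ(r_i+r_j)·cross = 14405.7500 → first moment M = |Σ|/6 = 2400.9583
R_c = M/A = 2400.9583/233.2500 = 10.2935 mm
θ = 140° = 2.443461 rad
V = θ·R_c·A = 2.443461·10.2935·233.2500 = 5866.648 mm³

Volume = 5866.648 mm³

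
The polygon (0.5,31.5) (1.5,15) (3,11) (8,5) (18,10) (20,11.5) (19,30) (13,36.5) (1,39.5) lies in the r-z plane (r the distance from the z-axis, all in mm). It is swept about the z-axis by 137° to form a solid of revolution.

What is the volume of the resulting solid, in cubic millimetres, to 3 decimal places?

Profile (r,z), 9 vertices: (0.5,31.5) (1.5,15) (3,11) (8,5) (18,10) (20,11.5) (19,30) (13,36.5) (1,39.5)
edge 0: (0.5,31.5)→(1.5,15)  cross = 0.5·15 − 1.5·31.5 = -39.7500; (r_i+r_j)·cross = 2·-39.7500 = -79.5000
edge 1: (1.5,15)→(3,11)  cross = 1.5·11 − 3·15 = -28.5000; (r_i+r_j)·cross = 4.5·-28.5000 = -128.2500
edge 2: (3,11)→(8,5)  cross = 3·5 − 8·11 = -73.0000; (r_i+r_j)·cross = 11·-73.0000 = -803.0000
edge 3: (8,5)→(18,10)  cross = 8·10 − 18·5 = -10.0000; (r_i+r_j)·cross = 26·-10.0000 = -260.0000
edge 4: (18,10)→(20,11.5)  cross = 18·11.5 − 20·10 = 7.0000; (r_i+r_j)·cross = 38·7.0000 = 266.0000
edge 5: (20,11.5)→(19,30)  cross = 20·30 − 19·11.5 = 381.5000; (r_i+r_j)·cross = 39·381.5000 = 14878.5000
edge 6: (19,30)→(13,36.5)  cross = 19·36.5 − 13·30 = 303.5000; (r_i+r_j)·cross = 32·303.5000 = 9712.0000
edge 7: (13,36.5)→(1,39.5)  cross = 13·39.5 − 1·36.5 = 477.0000; (r_i+r_j)·cross = 14·477.0000 = 6678.0000
edge 8: (1,39.5)→(0.5,31.5)  cross = 1·31.5 − 0.5·39.5 = 11.7500; (r_i+r_j)·cross = 1.5·11.7500 = 17.6250
Σcross = 1029.5000 → A = |Σcross|/2 = 514.7500 mm²
Σ(r_i+r_j)·cross = 30281.3750 → first moment M = |Σ|/6 = 5046.8958
R_c = M/A = 5046.8958/514.7500 = 9.8046 mm
θ = 137° = 2.391101 rad
V = θ·R_c·A = 2.391101·9.8046·514.7500 = 12067.638 mm³

Volume = 12067.638 mm³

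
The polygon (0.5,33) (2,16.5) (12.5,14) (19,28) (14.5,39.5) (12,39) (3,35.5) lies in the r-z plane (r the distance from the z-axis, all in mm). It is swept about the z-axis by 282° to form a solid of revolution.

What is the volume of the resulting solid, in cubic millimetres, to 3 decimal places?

Profile (r,z), 7 vertices: (0.5,33) (2,16.5) (12.5,14) (19,28) (14.5,39.5) (12,39) (3,35.5)
edge 0: (0.5,33)→(2,16.5)  cross = 0.5·16.5 − 2·33 = -57.7500; (r_i+r_j)·cross = 2.5·-57.7500 = -144.3750
edge 1: (2,16.5)→(12.5,14)  cross = 2·14 − 12.5·16.5 = -178.2500; (r_i+r_j)·cross = 14.5·-178.2500 = -2584.6250
edge 2: (12.5,14)→(19,28)  cross = 12.5·28 − 19·14 = 84.0000; (r_i+r_j)·cross = 31.5·84.0000 = 2646.0000
edge 3: (19,28)→(14.5,39.5)  cross = 19·39.5 − 14.5·28 = 344.5000; (r_i+r_j)·cross = 33.5·344.5000 = 11540.7500
edge 4: (14.5,39.5)→(12,39)  cross = 14.5·39 − 12·39.5 = 91.5000; (r_i+r_j)·cross = 26.5·91.5000 = 2424.7500
edge 5: (12,39)→(3,35.5)  cross = 12·35.5 − 3·39 = 309.0000; (r_i+r_j)·cross = 15·309.0000 = 4635.0000
edge 6: (3,35.5)→(0.5,33)  cross = 3·33 − 0.5·35.5 = 81.2500; (r_i+r_j)·cross = 3.5·81.2500 = 284.3750
Σcross = 674.2500 → A = |Σcross|/2 = 337.1250 mm²
Σ(r_i+r_j)·cross = 18801.8750 → first moment M = |Σ|/6 = 3133.6458
R_c = M/A = 3133.6458/337.1250 = 9.2952 mm
θ = 282° = 4.921828 rad
V = θ·R_c·A = 4.921828·9.2952·337.1250 = 15423.267 mm³

Volume = 15423.267 mm³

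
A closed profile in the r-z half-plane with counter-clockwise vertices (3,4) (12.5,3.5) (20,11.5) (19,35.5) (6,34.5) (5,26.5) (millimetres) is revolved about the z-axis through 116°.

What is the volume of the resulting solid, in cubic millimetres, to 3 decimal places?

Profile (r,z), 6 vertices: (3,4) (12.5,3.5) (20,11.5) (19,35.5) (6,34.5) (5,26.5)
edge 0: (3,4)→(12.5,3.5)  cross = 3·3.5 − 12.5·4 = -39.5000; (r_i+r_j)·cross = 15.5·-39.5000 = -612.2500
edge 1: (12.5,3.5)→(20,11.5)  cross = 12.5·11.5 − 20·3.5 = 73.7500; (r_i+r_j)·cross = 32.5·73.7500 = 2396.8750
edge 2: (20,11.5)→(19,35.5)  cross = 20·35.5 − 19·11.5 = 491.5000; (r_i+r_j)·cross = 39·491.5000 = 19168.5000
edge 3: (19,35.5)→(6,34.5)  cross = 19·34.5 − 6·35.5 = 442.5000; (r_i+r_j)·cross = 25·442.5000 = 11062.5000
edge 4: (6,34.5)→(5,26.5)  cross = 6·26.5 − 5·34.5 = -13.5000; (r_i+r_j)·cross = 11·-13.5000 = -148.5000
edge 5: (5,26.5)→(3,4)  cross = 5·4 − 3·26.5 = -59.5000; (r_i+r_j)·cross = 8·-59.5000 = -476.0000
Σcross = 895.2500 → A = |Σcross|/2 = 447.6250 mm²
Σ(r_i+r_j)·cross = 31391.1250 → first moment M = |Σ|/6 = 5231.8542
R_c = M/A = 5231.8542/447.6250 = 11.6880 mm
θ = 116° = 2.024582 rad
V = θ·R_c·A = 2.024582·11.6880·447.6250 = 10592.317 mm³

Volume = 10592.317 mm³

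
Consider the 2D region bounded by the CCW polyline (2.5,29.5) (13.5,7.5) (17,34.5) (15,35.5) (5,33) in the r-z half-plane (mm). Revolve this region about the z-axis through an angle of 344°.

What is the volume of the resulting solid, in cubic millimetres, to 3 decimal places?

Profile (r,z), 5 vertices: (2.5,29.5) (13.5,7.5) (17,34.5) (15,35.5) (5,33)
edge 0: (2.5,29.5)→(13.5,7.5)  cross = 2.5·7.5 − 13.5·29.5 = -379.5000; (r_i+r_j)·cross = 16·-379.5000 = -6072.0000
edge 1: (13.5,7.5)→(17,34.5)  cross = 13.5·34.5 − 17·7.5 = 338.2500; (r_i+r_j)·cross = 30.5·338.2500 = 10316.6250
edge 2: (17,34.5)→(15,35.5)  cross = 17·35.5 − 15·34.5 = 86.0000; (r_i+r_j)·cross = 32·86.0000 = 2752.0000
edge 3: (15,35.5)→(5,33)  cross = 15·33 − 5·35.5 = 317.5000; (r_i+r_j)·cross = 20·317.5000 = 6350.0000
edge 4: (5,33)→(2.5,29.5)  cross = 5·29.5 − 2.5·33 = 65.0000; (r_i+r_j)·cross = 7.5·65.0000 = 487.5000
Σcross = 427.2500 → A = |Σcross|/2 = 213.6250 mm²
Σ(r_i+r_j)·cross = 13834.1250 → first moment M = |Σ|/6 = 2305.6875
R_c = M/A = 2305.6875/213.6250 = 10.7932 mm
θ = 344° = 6.003933 rad
V = θ·R_c·A = 6.003933·10.7932·213.6250 = 13843.192 mm³

Volume = 13843.192 mm³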